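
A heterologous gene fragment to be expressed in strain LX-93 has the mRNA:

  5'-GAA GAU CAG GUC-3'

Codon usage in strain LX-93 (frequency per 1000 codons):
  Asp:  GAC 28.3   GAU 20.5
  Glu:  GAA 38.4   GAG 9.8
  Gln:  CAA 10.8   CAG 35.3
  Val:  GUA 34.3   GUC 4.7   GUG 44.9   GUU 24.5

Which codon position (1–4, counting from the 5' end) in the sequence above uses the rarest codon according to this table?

Codon 1 GAA (Glu): 38.4 per 1000.
Codon 2 GAU (Asp): 20.5 per 1000.
Codon 3 CAG (Gln): 35.3 per 1000.
Codon 4 GUC (Val): 4.7 per 1000.
Lowest frequency is 4.7 at codon 4.

4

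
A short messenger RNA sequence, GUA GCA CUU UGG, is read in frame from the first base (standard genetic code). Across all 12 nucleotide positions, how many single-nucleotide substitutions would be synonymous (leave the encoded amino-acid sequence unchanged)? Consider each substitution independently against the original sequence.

Codon 1 (GUA, Val): 3 synonymous substitutions.
Codon 2 (GCA, Ala): 3 synonymous substitutions.
Codon 3 (CUU, Leu): 3 synonymous substitutions.
Codon 4 (UGG, Trp): 0 synonymous substitutions.
Total: 3 + 3 + 3 + 0 = 9.

9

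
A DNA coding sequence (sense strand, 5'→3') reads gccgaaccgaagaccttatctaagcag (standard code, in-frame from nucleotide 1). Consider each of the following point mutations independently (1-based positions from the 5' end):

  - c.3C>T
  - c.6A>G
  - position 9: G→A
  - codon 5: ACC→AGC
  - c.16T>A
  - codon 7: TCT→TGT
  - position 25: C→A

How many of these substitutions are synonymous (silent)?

3

Codon 1: GCC (Ala) → GCT (Ala) — synonymous.
Codon 2: GAA (Glu) → GAG (Glu) — synonymous.
Codon 3: CCG (Pro) → CCA (Pro) — synonymous.
Codon 5: ACC (Thr) → AGC (Ser) — missense.
Codon 6: TTA (Leu) → ATA (Ile) — missense.
Codon 7: TCT (Ser) → TGT (Cys) — missense.
Codon 9: CAG (Gln) → AAG (Lys) — missense.
Synonymous: 3 of 7.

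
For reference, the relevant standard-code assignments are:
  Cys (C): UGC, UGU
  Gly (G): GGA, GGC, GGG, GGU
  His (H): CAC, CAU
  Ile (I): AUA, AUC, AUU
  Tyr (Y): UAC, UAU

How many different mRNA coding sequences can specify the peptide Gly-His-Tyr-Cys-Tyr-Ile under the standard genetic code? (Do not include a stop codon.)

192

Gly: 4 codons.
His: 2 codons.
Tyr: 2 codons.
Cys: 2 codons.
Tyr: 2 codons.
Ile: 3 codons.
4 × 2 × 2 × 2 × 2 × 3 = 192.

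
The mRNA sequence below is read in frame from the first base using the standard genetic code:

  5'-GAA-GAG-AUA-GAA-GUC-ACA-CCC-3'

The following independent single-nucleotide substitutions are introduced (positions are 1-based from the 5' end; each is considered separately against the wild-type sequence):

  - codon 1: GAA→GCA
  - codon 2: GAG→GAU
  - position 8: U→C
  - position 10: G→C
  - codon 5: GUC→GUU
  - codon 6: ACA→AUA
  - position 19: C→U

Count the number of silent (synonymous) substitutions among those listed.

Codon 1: GAA (Glu) → GCA (Ala) — missense.
Codon 2: GAG (Glu) → GAU (Asp) — missense.
Codon 3: AUA (Ile) → ACA (Thr) — missense.
Codon 4: GAA (Glu) → CAA (Gln) — missense.
Codon 5: GUC (Val) → GUU (Val) — synonymous.
Codon 6: ACA (Thr) → AUA (Ile) — missense.
Codon 7: CCC (Pro) → UCC (Ser) — missense.
Synonymous: 1 of 7.

1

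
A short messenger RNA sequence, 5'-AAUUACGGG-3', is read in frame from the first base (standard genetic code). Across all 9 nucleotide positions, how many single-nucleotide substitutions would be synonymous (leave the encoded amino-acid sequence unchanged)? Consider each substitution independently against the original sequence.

Codon 1 (AAU, Asn): 1 synonymous substitution.
Codon 2 (UAC, Tyr): 1 synonymous substitution.
Codon 3 (GGG, Gly): 3 synonymous substitutions.
Total: 1 + 1 + 3 = 5.

5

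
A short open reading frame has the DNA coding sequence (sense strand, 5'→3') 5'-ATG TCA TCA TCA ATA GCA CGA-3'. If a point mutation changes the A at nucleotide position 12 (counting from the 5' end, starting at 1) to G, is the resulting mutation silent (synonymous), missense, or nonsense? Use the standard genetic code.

Position 12 falls in codon 4: TCA → Ser.
After the substitution the codon is TCG → Ser.
Both encode Ser, so the change is synonymous.

silent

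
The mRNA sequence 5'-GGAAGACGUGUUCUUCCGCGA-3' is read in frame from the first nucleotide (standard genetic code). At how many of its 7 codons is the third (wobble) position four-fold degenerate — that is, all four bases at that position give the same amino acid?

6

Codon 1 GGA (Gly): third position 4-fold.
Codon 2 AGA (Arg): third position 2-fold.
Codon 3 CGU (Arg): third position 4-fold.
Codon 4 GUU (Val): third position 4-fold.
Codon 5 CUU (Leu): third position 4-fold.
Codon 6 CCG (Pro): third position 4-fold.
Codon 7 CGA (Arg): third position 4-fold.
Four-fold degenerate third positions: 6.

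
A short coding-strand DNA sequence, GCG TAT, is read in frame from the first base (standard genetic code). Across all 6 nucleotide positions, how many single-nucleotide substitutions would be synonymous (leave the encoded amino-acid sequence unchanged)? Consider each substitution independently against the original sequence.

4

Codon 1 (GCG, Ala): 3 synonymous substitutions.
Codon 2 (TAT, Tyr): 1 synonymous substitution.
Total: 3 + 1 = 4.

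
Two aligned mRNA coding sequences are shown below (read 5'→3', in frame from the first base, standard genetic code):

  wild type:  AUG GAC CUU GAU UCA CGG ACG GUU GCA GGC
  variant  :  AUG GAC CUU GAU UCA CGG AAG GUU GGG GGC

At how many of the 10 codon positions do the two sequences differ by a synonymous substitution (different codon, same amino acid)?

Codon 1: AUG Met / AUG Met — identical.
Codon 2: GAC Asp / GAC Asp — identical.
Codon 3: CUU Leu / CUU Leu — identical.
Codon 4: GAU Asp / GAU Asp — identical.
Codon 5: UCA Ser / UCA Ser — identical.
Codon 6: CGG Arg / CGG Arg — identical.
Codon 7: ACG Thr / AAG Lys — nonsynonymous.
Codon 8: GUU Val / GUU Val — identical.
Codon 9: GCA Ala / GGG Gly — nonsynonymous.
Codon 10: GGC Gly / GGC Gly — identical.
Synonymous differences: 0.

0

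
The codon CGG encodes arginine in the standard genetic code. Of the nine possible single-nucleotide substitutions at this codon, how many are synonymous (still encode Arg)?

Position 1: AGG → 1 synonymous.
Position 2: none → 0 synonymous.
Position 3: CGT, CGC, CGA → 3 synonymous.
Total: 1 + 0 + 3 = 4.

4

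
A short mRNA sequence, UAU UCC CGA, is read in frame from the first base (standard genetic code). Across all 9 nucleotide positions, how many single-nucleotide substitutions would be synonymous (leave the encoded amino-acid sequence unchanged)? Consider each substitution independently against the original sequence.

Codon 1 (UAU, Tyr): 1 synonymous substitution.
Codon 2 (UCC, Ser): 3 synonymous substitutions.
Codon 3 (CGA, Arg): 4 synonymous substitutions.
Total: 1 + 3 + 4 = 8.

8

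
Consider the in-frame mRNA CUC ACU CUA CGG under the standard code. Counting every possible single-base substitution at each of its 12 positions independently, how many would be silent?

14

Codon 1 (CUC, Leu): 3 synonymous substitutions.
Codon 2 (ACU, Thr): 3 synonymous substitutions.
Codon 3 (CUA, Leu): 4 synonymous substitutions.
Codon 4 (CGG, Arg): 4 synonymous substitutions.
Total: 3 + 3 + 4 + 4 = 14.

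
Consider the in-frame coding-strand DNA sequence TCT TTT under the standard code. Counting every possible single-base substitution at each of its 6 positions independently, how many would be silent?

Codon 1 (TCT, Ser): 3 synonymous substitutions.
Codon 2 (TTT, Phe): 1 synonymous substitution.
Total: 3 + 1 = 4.

4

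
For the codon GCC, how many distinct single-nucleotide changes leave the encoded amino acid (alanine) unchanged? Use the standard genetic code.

3

Position 1: none → 0 synonymous.
Position 2: none → 0 synonymous.
Position 3: GCT, GCA, GCG → 3 synonymous.
Total: 0 + 0 + 3 = 3.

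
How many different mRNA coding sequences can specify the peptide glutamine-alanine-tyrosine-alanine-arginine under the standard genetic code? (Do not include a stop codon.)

Gln: 2 codons.
Ala: 4 codons.
Tyr: 2 codons.
Ala: 4 codons.
Arg: 6 codons.
2 × 4 × 2 × 4 × 6 = 384.

384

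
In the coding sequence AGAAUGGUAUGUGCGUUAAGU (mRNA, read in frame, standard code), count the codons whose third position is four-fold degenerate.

Codon 1 AGA (Arg): third position 2-fold.
Codon 2 AUG (Met): third position 1-fold.
Codon 3 GUA (Val): third position 4-fold.
Codon 4 UGU (Cys): third position 2-fold.
Codon 5 GCG (Ala): third position 4-fold.
Codon 6 UUA (Leu): third position 2-fold.
Codon 7 AGU (Ser): third position 2-fold.
Four-fold degenerate third positions: 2.

2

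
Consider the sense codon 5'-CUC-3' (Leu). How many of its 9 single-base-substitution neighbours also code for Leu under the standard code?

3

Position 1: none → 0 synonymous.
Position 2: none → 0 synonymous.
Position 3: CUU, CUA, CUG → 3 synonymous.
Total: 0 + 0 + 3 = 3.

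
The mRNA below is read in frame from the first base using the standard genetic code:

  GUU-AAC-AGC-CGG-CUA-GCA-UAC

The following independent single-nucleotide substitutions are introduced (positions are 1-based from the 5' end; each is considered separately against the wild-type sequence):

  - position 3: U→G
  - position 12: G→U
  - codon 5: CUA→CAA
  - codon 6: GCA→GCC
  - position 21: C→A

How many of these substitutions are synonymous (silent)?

Codon 1: GUU (Val) → GUG (Val) — synonymous.
Codon 4: CGG (Arg) → CGU (Arg) — synonymous.
Codon 5: CUA (Leu) → CAA (Gln) — missense.
Codon 6: GCA (Ala) → GCC (Ala) — synonymous.
Codon 7: UAC (Tyr) → UAA (Stop) — nonsense.
Synonymous: 3 of 5.

3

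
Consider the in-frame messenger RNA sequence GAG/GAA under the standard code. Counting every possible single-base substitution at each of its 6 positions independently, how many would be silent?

Codon 1 (GAG, Glu): 1 synonymous substitution.
Codon 2 (GAA, Glu): 1 synonymous substitution.
Total: 1 + 1 = 2.

2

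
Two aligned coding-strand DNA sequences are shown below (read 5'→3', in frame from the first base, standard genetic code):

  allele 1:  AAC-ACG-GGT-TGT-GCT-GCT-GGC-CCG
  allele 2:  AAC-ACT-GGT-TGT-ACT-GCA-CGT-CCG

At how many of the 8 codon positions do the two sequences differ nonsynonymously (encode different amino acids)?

Codon 1: AAC Asn / AAC Asn — identical.
Codon 2: ACG Thr / ACT Thr — synonymous.
Codon 3: GGT Gly / GGT Gly — identical.
Codon 4: TGT Cys / TGT Cys — identical.
Codon 5: GCT Ala / ACT Thr — nonsynonymous.
Codon 6: GCT Ala / GCA Ala — synonymous.
Codon 7: GGC Gly / CGT Arg — nonsynonymous.
Codon 8: CCG Pro / CCG Pro — identical.
Nonsynonymous differences: 2.

2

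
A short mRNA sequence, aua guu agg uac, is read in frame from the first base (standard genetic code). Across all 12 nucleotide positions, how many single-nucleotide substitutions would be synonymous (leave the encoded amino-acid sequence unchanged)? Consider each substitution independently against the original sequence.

8

Codon 1 (AUA, Ile): 2 synonymous substitutions.
Codon 2 (GUU, Val): 3 synonymous substitutions.
Codon 3 (AGG, Arg): 2 synonymous substitutions.
Codon 4 (UAC, Tyr): 1 synonymous substitution.
Total: 2 + 3 + 2 + 1 = 8.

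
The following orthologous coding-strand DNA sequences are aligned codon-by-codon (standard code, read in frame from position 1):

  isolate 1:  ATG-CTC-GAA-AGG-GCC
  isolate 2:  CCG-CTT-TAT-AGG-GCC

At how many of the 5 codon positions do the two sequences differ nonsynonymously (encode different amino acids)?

2

Codon 1: ATG Met / CCG Pro — nonsynonymous.
Codon 2: CTC Leu / CTT Leu — synonymous.
Codon 3: GAA Glu / TAT Tyr — nonsynonymous.
Codon 4: AGG Arg / AGG Arg — identical.
Codon 5: GCC Ala / GCC Ala — identical.
Nonsynonymous differences: 2.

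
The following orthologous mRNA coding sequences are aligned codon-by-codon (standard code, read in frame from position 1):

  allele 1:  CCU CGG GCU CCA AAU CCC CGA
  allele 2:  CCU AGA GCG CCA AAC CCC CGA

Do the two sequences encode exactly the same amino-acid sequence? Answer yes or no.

Codon 1: CCU Pro / CCU Pro — identical.
Codon 2: CGG Arg / AGA Arg — synonymous.
Codon 3: GCU Ala / GCG Ala — synonymous.
Codon 4: CCA Pro / CCA Pro — identical.
Codon 5: AAU Asn / AAC Asn — synonymous.
Codon 6: CCC Pro / CCC Pro — identical.
Codon 7: CGA Arg / CGA Arg — identical.
Nonsynonymous differences: 0 → same protein.

yes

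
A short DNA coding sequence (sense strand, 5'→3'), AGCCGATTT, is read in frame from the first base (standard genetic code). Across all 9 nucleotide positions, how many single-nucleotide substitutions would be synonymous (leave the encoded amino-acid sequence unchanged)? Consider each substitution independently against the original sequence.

Codon 1 (AGC, Ser): 1 synonymous substitution.
Codon 2 (CGA, Arg): 4 synonymous substitutions.
Codon 3 (TTT, Phe): 1 synonymous substitution.
Total: 1 + 4 + 1 = 6.

6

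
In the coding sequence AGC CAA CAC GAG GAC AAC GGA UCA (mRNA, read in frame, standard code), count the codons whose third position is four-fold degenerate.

Codon 1 AGC (Ser): third position 2-fold.
Codon 2 CAA (Gln): third position 2-fold.
Codon 3 CAC (His): third position 2-fold.
Codon 4 GAG (Glu): third position 2-fold.
Codon 5 GAC (Asp): third position 2-fold.
Codon 6 AAC (Asn): third position 2-fold.
Codon 7 GGA (Gly): third position 4-fold.
Codon 8 UCA (Ser): third position 4-fold.
Four-fold degenerate third positions: 2.

2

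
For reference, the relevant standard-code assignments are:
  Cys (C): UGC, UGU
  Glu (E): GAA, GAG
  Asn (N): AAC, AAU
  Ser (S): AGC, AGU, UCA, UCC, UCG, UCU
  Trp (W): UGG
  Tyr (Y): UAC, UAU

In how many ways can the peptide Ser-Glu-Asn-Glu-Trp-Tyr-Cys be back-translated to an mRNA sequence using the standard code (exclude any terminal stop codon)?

192

Ser: 6 codons.
Glu: 2 codons.
Asn: 2 codons.
Glu: 2 codons.
Trp: 1 codon.
Tyr: 2 codons.
Cys: 2 codons.
6 × 2 × 2 × 2 × 1 × 2 × 2 = 192.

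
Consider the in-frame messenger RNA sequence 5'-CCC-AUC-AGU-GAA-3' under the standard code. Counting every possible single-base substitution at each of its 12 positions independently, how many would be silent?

7

Codon 1 (CCC, Pro): 3 synonymous substitutions.
Codon 2 (AUC, Ile): 2 synonymous substitutions.
Codon 3 (AGU, Ser): 1 synonymous substitution.
Codon 4 (GAA, Glu): 1 synonymous substitution.
Total: 3 + 2 + 1 + 1 = 7.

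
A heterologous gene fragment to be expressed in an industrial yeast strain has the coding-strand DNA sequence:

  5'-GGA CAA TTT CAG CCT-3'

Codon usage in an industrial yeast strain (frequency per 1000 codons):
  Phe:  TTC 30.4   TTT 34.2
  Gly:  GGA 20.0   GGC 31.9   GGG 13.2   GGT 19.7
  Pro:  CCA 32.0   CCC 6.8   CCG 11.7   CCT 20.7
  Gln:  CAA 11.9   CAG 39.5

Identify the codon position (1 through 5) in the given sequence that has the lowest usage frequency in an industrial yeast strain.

Codon 1 GGA (Gly): 20.0 per 1000.
Codon 2 CAA (Gln): 11.9 per 1000.
Codon 3 TTT (Phe): 34.2 per 1000.
Codon 4 CAG (Gln): 39.5 per 1000.
Codon 5 CCT (Pro): 20.7 per 1000.
Lowest frequency is 11.9 at codon 2.

2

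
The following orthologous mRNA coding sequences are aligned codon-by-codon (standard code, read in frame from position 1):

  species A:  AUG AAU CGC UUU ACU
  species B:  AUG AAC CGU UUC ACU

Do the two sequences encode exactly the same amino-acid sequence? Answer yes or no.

yes

Codon 1: AUG Met / AUG Met — identical.
Codon 2: AAU Asn / AAC Asn — synonymous.
Codon 3: CGC Arg / CGU Arg — synonymous.
Codon 4: UUU Phe / UUC Phe — synonymous.
Codon 5: ACU Thr / ACU Thr — identical.
Nonsynonymous differences: 0 → same protein.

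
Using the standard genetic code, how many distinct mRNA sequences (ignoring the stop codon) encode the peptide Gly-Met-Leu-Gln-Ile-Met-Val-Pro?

2304

Gly: 4 codons.
Met: 1 codon.
Leu: 6 codons.
Gln: 2 codons.
Ile: 3 codons.
Met: 1 codon.
Val: 4 codons.
Pro: 4 codons.
4 × 1 × 6 × 2 × 3 × 1 × 4 × 4 = 2304.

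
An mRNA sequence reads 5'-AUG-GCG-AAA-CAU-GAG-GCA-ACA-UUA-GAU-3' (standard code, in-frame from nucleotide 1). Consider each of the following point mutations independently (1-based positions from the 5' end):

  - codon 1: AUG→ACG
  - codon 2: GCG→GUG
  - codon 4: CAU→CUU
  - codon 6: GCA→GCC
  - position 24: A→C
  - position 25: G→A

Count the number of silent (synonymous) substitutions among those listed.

1

Codon 1: AUG (Met) → ACG (Thr) — missense.
Codon 2: GCG (Ala) → GUG (Val) — missense.
Codon 4: CAU (His) → CUU (Leu) — missense.
Codon 6: GCA (Ala) → GCC (Ala) — synonymous.
Codon 8: UUA (Leu) → UUC (Phe) — missense.
Codon 9: GAU (Asp) → AAU (Asn) — missense.
Synonymous: 1 of 6.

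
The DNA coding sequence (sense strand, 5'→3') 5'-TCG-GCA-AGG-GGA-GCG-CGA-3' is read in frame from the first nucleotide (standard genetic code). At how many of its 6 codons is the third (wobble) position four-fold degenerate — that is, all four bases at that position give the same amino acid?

Codon 1 TCG (Ser): third position 4-fold.
Codon 2 GCA (Ala): third position 4-fold.
Codon 3 AGG (Arg): third position 2-fold.
Codon 4 GGA (Gly): third position 4-fold.
Codon 5 GCG (Ala): third position 4-fold.
Codon 6 CGA (Arg): third position 4-fold.
Four-fold degenerate third positions: 5.

5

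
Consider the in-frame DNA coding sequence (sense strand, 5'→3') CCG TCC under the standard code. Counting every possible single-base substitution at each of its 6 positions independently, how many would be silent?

Codon 1 (CCG, Pro): 3 synonymous substitutions.
Codon 2 (TCC, Ser): 3 synonymous substitutions.
Total: 3 + 3 = 6.

6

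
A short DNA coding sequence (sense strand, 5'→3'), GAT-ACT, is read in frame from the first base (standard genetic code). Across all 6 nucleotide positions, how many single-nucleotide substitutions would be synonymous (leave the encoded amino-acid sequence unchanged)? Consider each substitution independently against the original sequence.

4

Codon 1 (GAT, Asp): 1 synonymous substitution.
Codon 2 (ACT, Thr): 3 synonymous substitutions.
Total: 1 + 3 = 4.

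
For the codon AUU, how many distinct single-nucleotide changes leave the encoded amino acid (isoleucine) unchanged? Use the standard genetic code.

Position 1: none → 0 synonymous.
Position 2: none → 0 synonymous.
Position 3: AUC, AUA → 2 synonymous.
Total: 0 + 0 + 2 = 2.

2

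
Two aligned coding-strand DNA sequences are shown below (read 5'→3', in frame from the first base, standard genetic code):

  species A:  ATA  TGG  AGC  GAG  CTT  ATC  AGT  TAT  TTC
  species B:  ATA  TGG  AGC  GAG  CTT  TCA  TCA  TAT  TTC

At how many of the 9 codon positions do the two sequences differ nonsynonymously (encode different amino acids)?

1

Codon 1: ATA Ile / ATA Ile — identical.
Codon 2: TGG Trp / TGG Trp — identical.
Codon 3: AGC Ser / AGC Ser — identical.
Codon 4: GAG Glu / GAG Glu — identical.
Codon 5: CTT Leu / CTT Leu — identical.
Codon 6: ATC Ile / TCA Ser — nonsynonymous.
Codon 7: AGT Ser / TCA Ser — synonymous.
Codon 8: TAT Tyr / TAT Tyr — identical.
Codon 9: TTC Phe / TTC Phe — identical.
Nonsynonymous differences: 1.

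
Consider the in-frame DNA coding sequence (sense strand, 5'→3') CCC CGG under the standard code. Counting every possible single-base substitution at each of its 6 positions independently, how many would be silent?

7

Codon 1 (CCC, Pro): 3 synonymous substitutions.
Codon 2 (CGG, Arg): 4 synonymous substitutions.
Total: 3 + 4 = 7.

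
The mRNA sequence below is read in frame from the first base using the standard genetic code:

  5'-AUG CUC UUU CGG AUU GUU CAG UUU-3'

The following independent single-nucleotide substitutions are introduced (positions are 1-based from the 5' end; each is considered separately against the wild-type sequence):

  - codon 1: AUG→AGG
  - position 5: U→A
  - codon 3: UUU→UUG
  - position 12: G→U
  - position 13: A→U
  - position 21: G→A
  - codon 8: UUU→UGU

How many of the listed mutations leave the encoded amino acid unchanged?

Codon 1: AUG (Met) → AGG (Arg) — missense.
Codon 2: CUC (Leu) → CAC (His) — missense.
Codon 3: UUU (Phe) → UUG (Leu) — missense.
Codon 4: CGG (Arg) → CGU (Arg) — synonymous.
Codon 5: AUU (Ile) → UUU (Phe) — missense.
Codon 7: CAG (Gln) → CAA (Gln) — synonymous.
Codon 8: UUU (Phe) → UGU (Cys) — missense.
Synonymous: 2 of 7.

2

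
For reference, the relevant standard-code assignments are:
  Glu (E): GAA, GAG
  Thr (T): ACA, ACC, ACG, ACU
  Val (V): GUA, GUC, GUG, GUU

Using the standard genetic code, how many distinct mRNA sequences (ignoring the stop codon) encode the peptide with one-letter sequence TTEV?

128

Thr: 4 codons.
Thr: 4 codons.
Glu: 2 codons.
Val: 4 codons.
4 × 4 × 2 × 4 = 128.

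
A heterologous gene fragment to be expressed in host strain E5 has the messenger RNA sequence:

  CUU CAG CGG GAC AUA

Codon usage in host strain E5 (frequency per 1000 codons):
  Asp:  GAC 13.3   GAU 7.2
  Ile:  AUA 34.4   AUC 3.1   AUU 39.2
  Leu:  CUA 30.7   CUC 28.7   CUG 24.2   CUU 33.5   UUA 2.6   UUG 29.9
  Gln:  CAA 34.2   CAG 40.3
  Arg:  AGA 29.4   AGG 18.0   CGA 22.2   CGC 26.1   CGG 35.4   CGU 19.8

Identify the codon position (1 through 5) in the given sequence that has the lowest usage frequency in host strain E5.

4

Codon 1 CUU (Leu): 33.5 per 1000.
Codon 2 CAG (Gln): 40.3 per 1000.
Codon 3 CGG (Arg): 35.4 per 1000.
Codon 4 GAC (Asp): 13.3 per 1000.
Codon 5 AUA (Ile): 34.4 per 1000.
Lowest frequency is 13.3 at codon 4.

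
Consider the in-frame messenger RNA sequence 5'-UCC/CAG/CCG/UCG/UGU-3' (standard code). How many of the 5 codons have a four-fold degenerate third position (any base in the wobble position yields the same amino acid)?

3

Codon 1 UCC (Ser): third position 4-fold.
Codon 2 CAG (Gln): third position 2-fold.
Codon 3 CCG (Pro): third position 4-fold.
Codon 4 UCG (Ser): third position 4-fold.
Codon 5 UGU (Cys): third position 2-fold.
Four-fold degenerate third positions: 3.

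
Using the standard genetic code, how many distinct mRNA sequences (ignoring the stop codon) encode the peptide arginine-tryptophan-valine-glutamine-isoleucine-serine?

864

Arg: 6 codons.
Trp: 1 codon.
Val: 4 codons.
Gln: 2 codons.
Ile: 3 codons.
Ser: 6 codons.
6 × 1 × 4 × 2 × 3 × 6 = 864.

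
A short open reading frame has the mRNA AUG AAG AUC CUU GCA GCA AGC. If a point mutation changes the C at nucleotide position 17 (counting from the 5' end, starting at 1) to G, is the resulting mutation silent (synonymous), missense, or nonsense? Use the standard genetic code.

missense

Position 17 falls in codon 6: GCA → Ala.
After the substitution the codon is GGA → Gly.
Ala ≠ Gly, so this is a missense mutation.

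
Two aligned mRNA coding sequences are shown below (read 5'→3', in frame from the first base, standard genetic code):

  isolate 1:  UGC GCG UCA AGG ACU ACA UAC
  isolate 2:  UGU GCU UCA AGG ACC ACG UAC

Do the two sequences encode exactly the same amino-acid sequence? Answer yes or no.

yes

Codon 1: UGC Cys / UGU Cys — synonymous.
Codon 2: GCG Ala / GCU Ala — synonymous.
Codon 3: UCA Ser / UCA Ser — identical.
Codon 4: AGG Arg / AGG Arg — identical.
Codon 5: ACU Thr / ACC Thr — synonymous.
Codon 6: ACA Thr / ACG Thr — synonymous.
Codon 7: UAC Tyr / UAC Tyr — identical.
Nonsynonymous differences: 0 → same protein.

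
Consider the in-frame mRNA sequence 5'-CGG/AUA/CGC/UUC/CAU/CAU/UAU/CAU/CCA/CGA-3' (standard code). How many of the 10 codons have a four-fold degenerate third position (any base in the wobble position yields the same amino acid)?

Codon 1 CGG (Arg): third position 4-fold.
Codon 2 AUA (Ile): third position 3-fold.
Codon 3 CGC (Arg): third position 4-fold.
Codon 4 UUC (Phe): third position 2-fold.
Codon 5 CAU (His): third position 2-fold.
Codon 6 CAU (His): third position 2-fold.
Codon 7 UAU (Tyr): third position 2-fold.
Codon 8 CAU (His): third position 2-fold.
Codon 9 CCA (Pro): third position 4-fold.
Codon 10 CGA (Arg): third position 4-fold.
Four-fold degenerate third positions: 4.

4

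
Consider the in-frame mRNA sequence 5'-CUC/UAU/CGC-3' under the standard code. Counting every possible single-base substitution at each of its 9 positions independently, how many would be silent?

Codon 1 (CUC, Leu): 3 synonymous substitutions.
Codon 2 (UAU, Tyr): 1 synonymous substitution.
Codon 3 (CGC, Arg): 3 synonymous substitutions.
Total: 3 + 1 + 3 = 7.

7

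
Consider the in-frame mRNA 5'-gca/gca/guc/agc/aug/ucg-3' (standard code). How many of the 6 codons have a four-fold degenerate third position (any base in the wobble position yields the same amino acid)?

Codon 1 GCA (Ala): third position 4-fold.
Codon 2 GCA (Ala): third position 4-fold.
Codon 3 GUC (Val): third position 4-fold.
Codon 4 AGC (Ser): third position 2-fold.
Codon 5 AUG (Met): third position 1-fold.
Codon 6 UCG (Ser): third position 4-fold.
Four-fold degenerate third positions: 4.

4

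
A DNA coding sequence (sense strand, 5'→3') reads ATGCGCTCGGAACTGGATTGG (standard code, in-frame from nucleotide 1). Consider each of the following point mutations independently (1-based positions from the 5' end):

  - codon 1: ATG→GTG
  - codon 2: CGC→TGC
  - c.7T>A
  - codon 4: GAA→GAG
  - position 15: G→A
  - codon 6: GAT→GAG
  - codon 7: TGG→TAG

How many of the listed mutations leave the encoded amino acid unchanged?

2

Codon 1: ATG (Met) → GTG (Val) — missense.
Codon 2: CGC (Arg) → TGC (Cys) — missense.
Codon 3: TCG (Ser) → ACG (Thr) — missense.
Codon 4: GAA (Glu) → GAG (Glu) — synonymous.
Codon 5: CTG (Leu) → CTA (Leu) — synonymous.
Codon 6: GAT (Asp) → GAG (Glu) — missense.
Codon 7: TGG (Trp) → TAG (Stop) — nonsense.
Synonymous: 2 of 7.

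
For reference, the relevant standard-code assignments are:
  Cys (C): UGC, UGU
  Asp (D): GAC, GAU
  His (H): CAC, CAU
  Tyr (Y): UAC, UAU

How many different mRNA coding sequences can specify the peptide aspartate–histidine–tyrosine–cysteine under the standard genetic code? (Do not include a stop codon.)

16

Asp: 2 codons.
His: 2 codons.
Tyr: 2 codons.
Cys: 2 codons.
2 × 2 × 2 × 2 = 16.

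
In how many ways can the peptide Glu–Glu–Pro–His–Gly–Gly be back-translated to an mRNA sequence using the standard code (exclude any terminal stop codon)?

512

Glu: 2 codons.
Glu: 2 codons.
Pro: 4 codons.
His: 2 codons.
Gly: 4 codons.
Gly: 4 codons.
2 × 2 × 4 × 2 × 4 × 4 = 512.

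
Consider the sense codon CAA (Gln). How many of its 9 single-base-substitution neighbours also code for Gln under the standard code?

Position 1: none → 0 synonymous.
Position 2: none → 0 synonymous.
Position 3: CAG → 1 synonymous.
Total: 0 + 0 + 1 = 1.

1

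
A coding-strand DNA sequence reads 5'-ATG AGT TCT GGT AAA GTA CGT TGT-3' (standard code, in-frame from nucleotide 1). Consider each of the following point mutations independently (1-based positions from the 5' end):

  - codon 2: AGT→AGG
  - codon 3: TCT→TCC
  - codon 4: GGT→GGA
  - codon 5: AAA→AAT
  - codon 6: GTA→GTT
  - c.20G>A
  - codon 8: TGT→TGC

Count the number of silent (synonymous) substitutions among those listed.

Codon 2: AGT (Ser) → AGG (Arg) — missense.
Codon 3: TCT (Ser) → TCC (Ser) — synonymous.
Codon 4: GGT (Gly) → GGA (Gly) — synonymous.
Codon 5: AAA (Lys) → AAT (Asn) — missense.
Codon 6: GTA (Val) → GTT (Val) — synonymous.
Codon 7: CGT (Arg) → CAT (His) — missense.
Codon 8: TGT (Cys) → TGC (Cys) — synonymous.
Synonymous: 4 of 7.

4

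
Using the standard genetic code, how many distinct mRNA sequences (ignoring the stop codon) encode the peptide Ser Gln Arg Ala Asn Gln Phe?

2304

Ser: 6 codons.
Gln: 2 codons.
Arg: 6 codons.
Ala: 4 codons.
Asn: 2 codons.
Gln: 2 codons.
Phe: 2 codons.
6 × 2 × 6 × 4 × 2 × 2 × 2 = 2304.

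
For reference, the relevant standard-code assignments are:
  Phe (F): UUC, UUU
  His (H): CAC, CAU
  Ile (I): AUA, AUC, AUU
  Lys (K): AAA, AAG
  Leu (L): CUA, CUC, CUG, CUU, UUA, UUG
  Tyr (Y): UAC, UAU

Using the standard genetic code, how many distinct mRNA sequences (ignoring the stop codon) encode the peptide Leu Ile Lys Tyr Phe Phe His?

Leu: 6 codons.
Ile: 3 codons.
Lys: 2 codons.
Tyr: 2 codons.
Phe: 2 codons.
Phe: 2 codons.
His: 2 codons.
6 × 3 × 2 × 2 × 2 × 2 × 2 = 576.

576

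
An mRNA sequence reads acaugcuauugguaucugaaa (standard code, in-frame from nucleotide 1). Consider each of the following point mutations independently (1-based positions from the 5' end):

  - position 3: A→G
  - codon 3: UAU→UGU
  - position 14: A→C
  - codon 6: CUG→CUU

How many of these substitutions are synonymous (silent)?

2

Codon 1: ACA (Thr) → ACG (Thr) — synonymous.
Codon 3: UAU (Tyr) → UGU (Cys) — missense.
Codon 5: UAU (Tyr) → UCU (Ser) — missense.
Codon 6: CUG (Leu) → CUU (Leu) — synonymous.
Synonymous: 2 of 4.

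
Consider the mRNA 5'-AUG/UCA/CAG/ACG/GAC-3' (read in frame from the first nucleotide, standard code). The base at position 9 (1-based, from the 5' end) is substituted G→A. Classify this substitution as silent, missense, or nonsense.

silent

Position 9 falls in codon 3: CAG → Gln.
After the substitution the codon is CAA → Gln.
Both encode Gln, so the change is synonymous.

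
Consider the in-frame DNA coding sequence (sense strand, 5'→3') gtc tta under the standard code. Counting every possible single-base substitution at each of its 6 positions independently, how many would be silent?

5

Codon 1 (GTC, Val): 3 synonymous substitutions.
Codon 2 (TTA, Leu): 2 synonymous substitutions.
Total: 3 + 2 = 5.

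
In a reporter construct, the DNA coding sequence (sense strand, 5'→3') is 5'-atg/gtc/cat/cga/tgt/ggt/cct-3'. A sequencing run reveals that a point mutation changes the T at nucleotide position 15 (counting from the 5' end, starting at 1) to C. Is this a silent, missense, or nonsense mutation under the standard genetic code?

silent

Position 15 falls in codon 5: TGT → Cys.
After the substitution the codon is TGC → Cys.
Both encode Cys, so the change is synonymous.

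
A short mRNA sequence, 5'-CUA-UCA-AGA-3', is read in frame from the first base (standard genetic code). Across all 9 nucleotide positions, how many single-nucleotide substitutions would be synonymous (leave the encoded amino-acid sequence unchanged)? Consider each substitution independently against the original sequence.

9

Codon 1 (CUA, Leu): 4 synonymous substitutions.
Codon 2 (UCA, Ser): 3 synonymous substitutions.
Codon 3 (AGA, Arg): 2 synonymous substitutions.
Total: 4 + 3 + 2 = 9.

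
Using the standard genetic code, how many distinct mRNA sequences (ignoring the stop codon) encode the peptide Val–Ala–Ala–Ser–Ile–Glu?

Val: 4 codons.
Ala: 4 codons.
Ala: 4 codons.
Ser: 6 codons.
Ile: 3 codons.
Glu: 2 codons.
4 × 4 × 4 × 6 × 3 × 2 = 2304.

2304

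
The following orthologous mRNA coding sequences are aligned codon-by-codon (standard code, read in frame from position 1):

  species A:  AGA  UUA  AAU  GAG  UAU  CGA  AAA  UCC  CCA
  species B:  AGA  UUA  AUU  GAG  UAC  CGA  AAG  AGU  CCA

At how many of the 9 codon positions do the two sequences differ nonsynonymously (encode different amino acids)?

Codon 1: AGA Arg / AGA Arg — identical.
Codon 2: UUA Leu / UUA Leu — identical.
Codon 3: AAU Asn / AUU Ile — nonsynonymous.
Codon 4: GAG Glu / GAG Glu — identical.
Codon 5: UAU Tyr / UAC Tyr — synonymous.
Codon 6: CGA Arg / CGA Arg — identical.
Codon 7: AAA Lys / AAG Lys — synonymous.
Codon 8: UCC Ser / AGU Ser — synonymous.
Codon 9: CCA Pro / CCA Pro — identical.
Nonsynonymous differences: 1.

1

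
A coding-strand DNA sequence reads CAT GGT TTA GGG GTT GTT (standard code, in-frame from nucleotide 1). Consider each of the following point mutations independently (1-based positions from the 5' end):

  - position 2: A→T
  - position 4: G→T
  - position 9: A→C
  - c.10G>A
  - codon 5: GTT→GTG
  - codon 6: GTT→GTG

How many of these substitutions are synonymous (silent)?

2

Codon 1: CAT (His) → CTT (Leu) — missense.
Codon 2: GGT (Gly) → TGT (Cys) — missense.
Codon 3: TTA (Leu) → TTC (Phe) — missense.
Codon 4: GGG (Gly) → AGG (Arg) — missense.
Codon 5: GTT (Val) → GTG (Val) — synonymous.
Codon 6: GTT (Val) → GTG (Val) — synonymous.
Synonymous: 2 of 6.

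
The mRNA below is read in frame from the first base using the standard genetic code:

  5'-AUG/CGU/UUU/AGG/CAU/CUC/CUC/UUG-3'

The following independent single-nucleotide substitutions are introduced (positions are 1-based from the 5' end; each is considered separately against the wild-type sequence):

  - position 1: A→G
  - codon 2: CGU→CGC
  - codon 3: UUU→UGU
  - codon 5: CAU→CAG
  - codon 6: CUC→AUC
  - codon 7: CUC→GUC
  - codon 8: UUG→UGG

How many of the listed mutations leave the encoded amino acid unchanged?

Codon 1: AUG (Met) → GUG (Val) — missense.
Codon 2: CGU (Arg) → CGC (Arg) — synonymous.
Codon 3: UUU (Phe) → UGU (Cys) — missense.
Codon 5: CAU (His) → CAG (Gln) — missense.
Codon 6: CUC (Leu) → AUC (Ile) — missense.
Codon 7: CUC (Leu) → GUC (Val) — missense.
Codon 8: UUG (Leu) → UGG (Trp) — missense.
Synonymous: 1 of 7.

1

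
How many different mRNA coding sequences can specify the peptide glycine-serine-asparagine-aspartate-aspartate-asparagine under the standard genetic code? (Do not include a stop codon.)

Gly: 4 codons.
Ser: 6 codons.
Asn: 2 codons.
Asp: 2 codons.
Asp: 2 codons.
Asn: 2 codons.
4 × 6 × 2 × 2 × 2 × 2 = 384.

384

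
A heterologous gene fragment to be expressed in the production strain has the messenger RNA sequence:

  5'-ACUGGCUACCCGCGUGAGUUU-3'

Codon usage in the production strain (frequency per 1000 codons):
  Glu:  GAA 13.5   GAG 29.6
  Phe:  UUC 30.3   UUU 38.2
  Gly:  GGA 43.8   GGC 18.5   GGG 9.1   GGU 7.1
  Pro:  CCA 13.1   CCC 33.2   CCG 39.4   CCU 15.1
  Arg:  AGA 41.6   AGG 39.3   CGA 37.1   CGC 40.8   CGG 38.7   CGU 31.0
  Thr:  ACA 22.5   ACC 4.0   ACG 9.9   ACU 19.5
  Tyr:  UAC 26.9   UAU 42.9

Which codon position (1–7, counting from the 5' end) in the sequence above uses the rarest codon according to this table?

2

Codon 1 ACU (Thr): 19.5 per 1000.
Codon 2 GGC (Gly): 18.5 per 1000.
Codon 3 UAC (Tyr): 26.9 per 1000.
Codon 4 CCG (Pro): 39.4 per 1000.
Codon 5 CGU (Arg): 31.0 per 1000.
Codon 6 GAG (Glu): 29.6 per 1000.
Codon 7 UUU (Phe): 38.2 per 1000.
Lowest frequency is 18.5 at codon 2.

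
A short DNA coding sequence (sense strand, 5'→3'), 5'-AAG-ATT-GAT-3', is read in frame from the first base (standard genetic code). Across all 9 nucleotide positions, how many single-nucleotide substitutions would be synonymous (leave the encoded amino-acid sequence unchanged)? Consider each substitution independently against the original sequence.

Codon 1 (AAG, Lys): 1 synonymous substitution.
Codon 2 (ATT, Ile): 2 synonymous substitutions.
Codon 3 (GAT, Asp): 1 synonymous substitution.
Total: 1 + 2 + 1 = 4.

4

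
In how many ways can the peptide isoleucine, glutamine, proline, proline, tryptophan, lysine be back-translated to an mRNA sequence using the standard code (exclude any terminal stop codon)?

192

Ile: 3 codons.
Gln: 2 codons.
Pro: 4 codons.
Pro: 4 codons.
Trp: 1 codon.
Lys: 2 codons.
3 × 2 × 4 × 4 × 1 × 2 = 192.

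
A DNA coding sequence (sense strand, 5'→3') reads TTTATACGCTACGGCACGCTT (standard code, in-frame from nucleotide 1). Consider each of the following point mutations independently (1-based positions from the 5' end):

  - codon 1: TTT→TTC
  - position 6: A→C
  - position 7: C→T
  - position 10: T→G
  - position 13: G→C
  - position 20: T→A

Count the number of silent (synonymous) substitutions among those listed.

2

Codon 1: TTT (Phe) → TTC (Phe) — synonymous.
Codon 2: ATA (Ile) → ATC (Ile) — synonymous.
Codon 3: CGC (Arg) → TGC (Cys) — missense.
Codon 4: TAC (Tyr) → GAC (Asp) — missense.
Codon 5: GGC (Gly) → CGC (Arg) — missense.
Codon 7: CTT (Leu) → CAT (His) — missense.
Synonymous: 2 of 6.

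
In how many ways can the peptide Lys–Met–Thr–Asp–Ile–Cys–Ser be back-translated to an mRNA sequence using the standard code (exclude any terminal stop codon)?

576

Lys: 2 codons.
Met: 1 codon.
Thr: 4 codons.
Asp: 2 codons.
Ile: 3 codons.
Cys: 2 codons.
Ser: 6 codons.
2 × 1 × 4 × 2 × 3 × 2 × 6 = 576.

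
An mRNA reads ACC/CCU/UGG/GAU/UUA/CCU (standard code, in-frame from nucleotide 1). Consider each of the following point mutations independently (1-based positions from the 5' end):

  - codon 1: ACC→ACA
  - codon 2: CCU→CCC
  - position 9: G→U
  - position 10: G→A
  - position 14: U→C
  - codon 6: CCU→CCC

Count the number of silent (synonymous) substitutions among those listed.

Codon 1: ACC (Thr) → ACA (Thr) — synonymous.
Codon 2: CCU (Pro) → CCC (Pro) — synonymous.
Codon 3: UGG (Trp) → UGU (Cys) — missense.
Codon 4: GAU (Asp) → AAU (Asn) — missense.
Codon 5: UUA (Leu) → UCA (Ser) — missense.
Codon 6: CCU (Pro) → CCC (Pro) — synonymous.
Synonymous: 3 of 6.

3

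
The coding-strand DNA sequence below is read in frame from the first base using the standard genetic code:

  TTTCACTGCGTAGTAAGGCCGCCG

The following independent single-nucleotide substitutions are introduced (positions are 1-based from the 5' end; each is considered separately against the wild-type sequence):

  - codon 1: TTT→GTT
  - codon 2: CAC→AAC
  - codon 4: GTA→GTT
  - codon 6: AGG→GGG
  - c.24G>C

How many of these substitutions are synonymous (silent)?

Codon 1: TTT (Phe) → GTT (Val) — missense.
Codon 2: CAC (His) → AAC (Asn) — missense.
Codon 4: GTA (Val) → GTT (Val) — synonymous.
Codon 6: AGG (Arg) → GGG (Gly) — missense.
Codon 8: CCG (Pro) → CCC (Pro) — synonymous.
Synonymous: 2 of 5.

2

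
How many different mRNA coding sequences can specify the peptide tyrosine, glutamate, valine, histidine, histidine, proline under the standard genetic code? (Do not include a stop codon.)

Tyr: 2 codons.
Glu: 2 codons.
Val: 4 codons.
His: 2 codons.
His: 2 codons.
Pro: 4 codons.
2 × 2 × 4 × 2 × 2 × 4 = 256.

256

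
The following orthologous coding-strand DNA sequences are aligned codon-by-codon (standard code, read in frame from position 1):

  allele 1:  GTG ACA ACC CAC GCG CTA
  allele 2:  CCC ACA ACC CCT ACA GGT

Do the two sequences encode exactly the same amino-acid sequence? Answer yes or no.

Codon 1: GTG Val / CCC Pro — nonsynonymous.
Codon 2: ACA Thr / ACA Thr — identical.
Codon 3: ACC Thr / ACC Thr — identical.
Codon 4: CAC His / CCT Pro — nonsynonymous.
Codon 5: GCG Ala / ACA Thr — nonsynonymous.
Codon 6: CTA Leu / GGT Gly — nonsynonymous.
Nonsynonymous differences: 4 → different protein.

no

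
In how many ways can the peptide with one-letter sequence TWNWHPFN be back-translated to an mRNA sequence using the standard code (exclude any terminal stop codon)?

256

Thr: 4 codons.
Trp: 1 codon.
Asn: 2 codons.
Trp: 1 codon.
His: 2 codons.
Pro: 4 codons.
Phe: 2 codons.
Asn: 2 codons.
4 × 1 × 2 × 1 × 2 × 4 × 2 × 2 = 256.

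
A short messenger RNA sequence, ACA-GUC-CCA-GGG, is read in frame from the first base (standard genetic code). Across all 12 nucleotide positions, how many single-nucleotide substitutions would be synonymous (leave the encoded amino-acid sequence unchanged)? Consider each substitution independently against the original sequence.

12

Codon 1 (ACA, Thr): 3 synonymous substitutions.
Codon 2 (GUC, Val): 3 synonymous substitutions.
Codon 3 (CCA, Pro): 3 synonymous substitutions.
Codon 4 (GGG, Gly): 3 synonymous substitutions.
Total: 3 + 3 + 3 + 3 = 12.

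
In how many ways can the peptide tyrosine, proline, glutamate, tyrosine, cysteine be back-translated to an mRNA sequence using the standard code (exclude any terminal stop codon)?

Tyr: 2 codons.
Pro: 4 codons.
Glu: 2 codons.
Tyr: 2 codons.
Cys: 2 codons.
2 × 4 × 2 × 2 × 2 = 64.

64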